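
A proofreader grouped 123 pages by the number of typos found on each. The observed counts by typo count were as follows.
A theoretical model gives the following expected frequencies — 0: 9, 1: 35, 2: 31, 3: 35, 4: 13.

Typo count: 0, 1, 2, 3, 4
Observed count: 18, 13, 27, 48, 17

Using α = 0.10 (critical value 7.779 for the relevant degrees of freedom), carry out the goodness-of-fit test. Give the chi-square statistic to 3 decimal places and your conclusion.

29.404; reject

χ² = (18−9)²/9 + (13−35)²/35 + (27−31)²/31 + (48−35)²/35 + (17−13)²/13
   = 9.0000 + 13.8286 + 0.5161 + 4.8286 + 1.2308
Sum = 29.404
df = 4. Since 29.404 > 7.779, we reject H₀.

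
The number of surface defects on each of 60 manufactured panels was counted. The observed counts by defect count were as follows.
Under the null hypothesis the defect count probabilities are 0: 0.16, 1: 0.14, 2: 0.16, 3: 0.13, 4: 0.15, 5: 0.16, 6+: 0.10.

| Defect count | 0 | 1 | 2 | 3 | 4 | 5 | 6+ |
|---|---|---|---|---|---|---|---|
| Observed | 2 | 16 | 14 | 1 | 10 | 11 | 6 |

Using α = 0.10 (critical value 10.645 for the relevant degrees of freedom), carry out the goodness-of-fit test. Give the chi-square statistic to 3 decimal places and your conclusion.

21.153; reject

Expected counts E_i = n·p_i: 60×0.16 = 9.6, 60×0.14 = 8.4, 60×0.16 = 9.6, 60×0.13 = 7.8, 60×0.15 = 9, 60×0.16 = 9.6, 60×0.10 = 6.
cat         O        E   (O−E)²/E
0           2      9.6     6.0167
1          16      8.4     6.8762
2          14      9.6     2.0167
3           1      7.8     5.9282
4          10        9     0.1111
5          11      9.6     0.2042
6+          6        6     0.0000
Sum = 21.153
df = 6. Since 21.153 > 10.645, we reject H₀.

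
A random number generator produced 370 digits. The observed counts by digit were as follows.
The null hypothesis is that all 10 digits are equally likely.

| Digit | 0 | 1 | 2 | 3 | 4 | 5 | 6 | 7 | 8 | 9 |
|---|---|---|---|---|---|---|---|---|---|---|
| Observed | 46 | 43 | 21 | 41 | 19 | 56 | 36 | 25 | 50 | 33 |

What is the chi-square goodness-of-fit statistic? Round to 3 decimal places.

37.946

Under H₀ each category has probability 1/10, so each expected count is 370/10 = 37.
0: (46 − 37)²/37 = 81/37 = 2.1892
1: (43 − 37)²/37 = 36/37 = 0.9730
2: (21 − 37)²/37 = 256/37 = 6.9189
3: (41 − 37)²/37 = 16/37 = 0.4324
4: (19 − 37)²/37 = 324/37 = 8.7568
5: (56 − 37)²/37 = 361/37 = 9.7568
6: (36 − 37)²/37 = 1/37 = 0.0270
7: (25 − 37)²/37 = 144/37 = 3.8919
8: (50 − 37)²/37 = 169/37 = 4.5676
9: (33 − 37)²/37 = 16/37 = 0.4324
Sum = 37.946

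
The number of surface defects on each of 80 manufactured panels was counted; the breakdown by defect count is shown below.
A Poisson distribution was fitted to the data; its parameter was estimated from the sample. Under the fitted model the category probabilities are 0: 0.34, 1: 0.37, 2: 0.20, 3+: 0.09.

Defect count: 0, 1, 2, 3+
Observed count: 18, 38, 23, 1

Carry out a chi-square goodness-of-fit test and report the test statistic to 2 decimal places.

13.90

Expected counts E_i = n·p_i: 80×0.34 = 27.2, 80×0.37 = 29.6, 80×0.20 = 16, 80×0.09 = 7.2.
0: (18 − 27.2)²/27.2 = 84.64/27.2 = 3.112
1: (38 − 29.6)²/29.6 = 70.56/29.6 = 2.384
2: (23 − 16)²/16 = 49/16 = 3.063
3+: (1 − 7.2)²/7.2 = 38.44/7.2 = 5.339
Sum = 13.90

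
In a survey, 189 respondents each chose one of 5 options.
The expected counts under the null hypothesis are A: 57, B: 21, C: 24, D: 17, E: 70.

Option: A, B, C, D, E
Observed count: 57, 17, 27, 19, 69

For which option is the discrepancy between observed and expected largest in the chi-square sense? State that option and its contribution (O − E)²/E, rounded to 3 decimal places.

A: (57 − 57)²/57 = 0/57 = 0.0000
B: (17 − 21)²/21 = 16/21 = 0.7619
C: (27 − 24)²/24 = 9/24 = 0.3750
D: (19 − 17)²/17 = 4/17 = 0.2353
E: (69 − 70)²/70 = 1/70 = 0.0143
The largest term is for B: 0.762.

B, 0.762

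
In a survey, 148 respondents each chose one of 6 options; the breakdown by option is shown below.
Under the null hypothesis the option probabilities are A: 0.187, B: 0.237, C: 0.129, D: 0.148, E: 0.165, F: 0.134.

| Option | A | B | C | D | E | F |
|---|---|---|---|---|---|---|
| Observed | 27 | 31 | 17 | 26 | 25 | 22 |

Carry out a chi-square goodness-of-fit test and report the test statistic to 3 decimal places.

1.736

Expected counts E_i = n·p_i: 148×0.187 = 27.676, 148×0.237 = 35.076, 148×0.129 = 19.092, 148×0.148 = 21.904, 148×0.165 = 24.42, 148×0.134 = 19.832.
A: (27 − 27.676)²/27.676 = 0.456976/27.676 = 0.0165
B: (31 − 35.076)²/35.076 = 16.613776/35.076 = 0.4737
C: (17 − 19.092)²/19.092 = 4.376464/19.092 = 0.2292
D: (26 − 21.904)²/21.904 = 16.777216/21.904 = 0.7659
E: (25 − 24.42)²/24.42 = 0.3364/24.42 = 0.0138
F: (22 − 19.832)²/19.832 = 4.700224/19.832 = 0.2370
Sum = 1.736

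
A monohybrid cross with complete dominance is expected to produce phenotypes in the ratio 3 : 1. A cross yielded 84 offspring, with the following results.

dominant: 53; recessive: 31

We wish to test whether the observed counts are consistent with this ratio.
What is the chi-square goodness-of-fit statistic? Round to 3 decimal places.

Ratio total = 4. Expected counts: 84×3/4 = 63, 84×1/4 = 21.
χ² = (53−63)²/63 + (31−21)²/21
   = 1.5873 + 4.7619
Sum = 6.349

6.349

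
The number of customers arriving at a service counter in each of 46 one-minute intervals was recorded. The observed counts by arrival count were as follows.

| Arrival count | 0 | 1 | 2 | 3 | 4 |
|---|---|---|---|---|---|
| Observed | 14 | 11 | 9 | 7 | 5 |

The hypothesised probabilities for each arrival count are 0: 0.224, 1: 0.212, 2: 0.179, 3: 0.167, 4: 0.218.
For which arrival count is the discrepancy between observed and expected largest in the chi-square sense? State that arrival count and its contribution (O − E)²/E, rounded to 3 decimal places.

4, 2.521

Expected counts E_i = n·p_i: 46×0.224 = 10.304, 46×0.212 = 9.752, 46×0.179 = 8.234, 46×0.167 = 7.682, 46×0.218 = 10.028.
χ² = (14−10.304)²/10.304 + (11−9.752)²/9.752 + (9−8.234)²/8.234 + (7−7.682)²/7.682 + (5−10.028)²/10.028
   = 1.3257 + 0.1597 + 0.0713 + 0.0605 + 2.5210
The largest term is for 4: 2.521.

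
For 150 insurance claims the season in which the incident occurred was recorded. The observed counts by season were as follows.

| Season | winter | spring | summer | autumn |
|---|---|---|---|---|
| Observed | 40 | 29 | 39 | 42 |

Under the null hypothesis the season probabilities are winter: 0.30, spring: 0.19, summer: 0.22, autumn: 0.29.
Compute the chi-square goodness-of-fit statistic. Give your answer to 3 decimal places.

1.707

Expected counts E_i = n·p_i: 150×0.30 = 45, 150×0.19 = 28.5, 150×0.22 = 33, 150×0.29 = 43.5.
χ² = (40−45)²/45 + (29−28.5)²/28.5 + (39−33)²/33 + (42−43.5)²/43.5
   = 0.5556 + 0.0088 + 1.0909 + 0.0517
Sum = 1.707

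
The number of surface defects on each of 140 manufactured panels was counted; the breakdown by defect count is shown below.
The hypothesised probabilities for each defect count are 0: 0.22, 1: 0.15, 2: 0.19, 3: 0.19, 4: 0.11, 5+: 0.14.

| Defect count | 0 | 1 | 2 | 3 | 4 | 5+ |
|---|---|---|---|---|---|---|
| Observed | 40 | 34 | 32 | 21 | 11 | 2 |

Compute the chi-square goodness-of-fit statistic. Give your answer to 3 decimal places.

30.132

Expected counts E_i = n·p_i: 140×0.22 = 30.8, 140×0.15 = 21, 140×0.19 = 26.6, 140×0.19 = 26.6, 140×0.11 = 15.4, 140×0.14 = 19.6.
cat         O        E   (O−E)²/E
0          40     30.8     2.7481
1          34       21     8.0476
2          32     26.6     1.0962
3          21     26.6     1.1789
4          11     15.4     1.2571
5+          2     19.6    15.8041
Sum = 30.132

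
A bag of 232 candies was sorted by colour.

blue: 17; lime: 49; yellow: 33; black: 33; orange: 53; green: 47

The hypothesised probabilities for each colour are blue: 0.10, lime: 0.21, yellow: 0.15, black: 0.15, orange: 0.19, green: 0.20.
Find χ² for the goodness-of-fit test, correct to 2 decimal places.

Expected counts E_i = n·p_i: 232×0.10 = 23.2, 232×0.21 = 48.72, 232×0.15 = 34.8, 232×0.15 = 34.8, 232×0.19 = 44.08, 232×0.20 = 46.4.
χ² = (17−23.2)²/23.2 + (49−48.72)²/48.72 + (33−34.8)²/34.8 + (33−34.8)²/34.8 + (53−44.08)²/44.08 + (47−46.4)²/46.4
   = 1.657 + 0.002 + 0.093 + 0.093 + 1.805 + 0.008
Sum = 3.66

3.66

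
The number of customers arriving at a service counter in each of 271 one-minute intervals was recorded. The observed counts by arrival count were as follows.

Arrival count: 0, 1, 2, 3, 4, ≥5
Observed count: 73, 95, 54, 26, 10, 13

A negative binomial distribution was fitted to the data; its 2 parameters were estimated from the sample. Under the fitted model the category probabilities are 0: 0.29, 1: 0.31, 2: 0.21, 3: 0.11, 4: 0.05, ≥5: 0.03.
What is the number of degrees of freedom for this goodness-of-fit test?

3

There are k = 6 categories and 2 parameters estimated from the data, so df = 6 − 1 − 2 = 3.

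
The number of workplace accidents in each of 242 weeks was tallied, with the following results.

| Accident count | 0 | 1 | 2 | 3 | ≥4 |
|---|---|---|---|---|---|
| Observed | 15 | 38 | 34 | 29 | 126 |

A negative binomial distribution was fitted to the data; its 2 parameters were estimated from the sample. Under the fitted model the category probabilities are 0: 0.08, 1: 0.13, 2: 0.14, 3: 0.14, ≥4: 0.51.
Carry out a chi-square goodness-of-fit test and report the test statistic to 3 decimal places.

3.099

Expected counts E_i = n·p_i: 242×0.08 = 19.36, 242×0.13 = 31.46, 242×0.14 = 33.88, 242×0.14 = 33.88, 242×0.51 = 123.42.
χ² = (15−19.36)²/19.36 + (38−31.46)²/31.46 + (34−33.88)²/33.88 + (29−33.88)²/33.88 + (126−123.42)²/123.42
   = 0.9819 + 1.3596 + 0.0004 + 0.7029 + 0.0539
Sum = 3.099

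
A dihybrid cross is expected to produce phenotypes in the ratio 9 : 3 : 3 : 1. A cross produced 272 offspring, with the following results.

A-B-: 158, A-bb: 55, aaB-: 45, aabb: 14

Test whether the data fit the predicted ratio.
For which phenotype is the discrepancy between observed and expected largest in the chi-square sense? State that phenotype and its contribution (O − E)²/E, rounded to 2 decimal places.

aaB-, 0.71

Ratio total = 16. Expected counts: 272×9/16 = 153, 272×3/16 = 51, 272×3/16 = 51, 272×1/16 = 17.
χ² = (158−153)²/153 + (55−51)²/51 + (45−51)²/51 + (14−17)²/17
   = 0.163 + 0.314 + 0.706 + 0.529
The largest term is for aaB-: 0.71.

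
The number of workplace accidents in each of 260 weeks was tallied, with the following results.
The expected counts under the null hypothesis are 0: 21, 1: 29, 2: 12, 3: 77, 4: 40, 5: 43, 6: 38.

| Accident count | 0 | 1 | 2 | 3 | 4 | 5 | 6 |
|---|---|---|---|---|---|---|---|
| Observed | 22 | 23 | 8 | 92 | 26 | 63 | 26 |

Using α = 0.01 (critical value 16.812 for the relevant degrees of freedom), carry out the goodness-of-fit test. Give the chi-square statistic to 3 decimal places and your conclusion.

23.536; reject

0: (22 − 21)²/21 = 1/21 = 0.0476
1: (23 − 29)²/29 = 36/29 = 1.2414
2: (8 − 12)²/12 = 16/12 = 1.3333
3: (92 − 77)²/77 = 225/77 = 2.9221
4: (26 − 40)²/40 = 196/40 = 4.9000
5: (63 − 43)²/43 = 400/43 = 9.3023
6: (26 − 38)²/38 = 144/38 = 3.7895
Sum = 23.536
df = 6. Since 23.536 > 16.812, we reject H₀.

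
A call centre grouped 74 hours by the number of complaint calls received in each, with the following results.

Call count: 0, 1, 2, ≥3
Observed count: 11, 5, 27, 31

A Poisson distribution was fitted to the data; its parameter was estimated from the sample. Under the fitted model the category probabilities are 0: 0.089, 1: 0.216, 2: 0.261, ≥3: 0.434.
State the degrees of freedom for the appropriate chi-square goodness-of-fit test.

There are k = 4 categories and 1 parameter estimated from the data, so df = 4 − 1 − 1 = 2.

2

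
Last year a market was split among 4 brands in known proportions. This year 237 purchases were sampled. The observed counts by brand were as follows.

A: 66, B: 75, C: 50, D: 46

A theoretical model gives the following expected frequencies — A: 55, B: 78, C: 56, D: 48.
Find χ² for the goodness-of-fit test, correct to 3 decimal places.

3.042

A: (66 − 55)²/55 = 121/55 = 2.2000
B: (75 − 78)²/78 = 9/78 = 0.1154
C: (50 − 56)²/56 = 36/56 = 0.6429
D: (46 − 48)²/48 = 4/48 = 0.0833
Sum = 3.042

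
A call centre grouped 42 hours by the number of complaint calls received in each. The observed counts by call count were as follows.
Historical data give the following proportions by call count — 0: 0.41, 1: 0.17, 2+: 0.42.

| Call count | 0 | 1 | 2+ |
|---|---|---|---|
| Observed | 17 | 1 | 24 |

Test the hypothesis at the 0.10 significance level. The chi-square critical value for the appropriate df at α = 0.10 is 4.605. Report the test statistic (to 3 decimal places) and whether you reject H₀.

Expected counts E_i = n·p_i: 42×0.41 = 17.22, 42×0.17 = 7.14, 42×0.42 = 17.64.
χ² = (17−17.22)²/17.22 + (1−7.14)²/7.14 + (24−17.64)²/17.64
   = 0.0028 + 5.2801 + 2.2931
Sum = 7.576
df = 2. Since 7.576 > 4.605, we reject H₀.

7.576; reject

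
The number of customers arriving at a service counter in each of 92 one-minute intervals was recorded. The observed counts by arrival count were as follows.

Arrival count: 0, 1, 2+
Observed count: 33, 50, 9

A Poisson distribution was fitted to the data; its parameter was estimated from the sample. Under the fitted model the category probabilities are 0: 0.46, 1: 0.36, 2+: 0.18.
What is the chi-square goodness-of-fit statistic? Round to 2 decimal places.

14.11

Expected counts E_i = n·p_i: 92×0.46 = 42.32, 92×0.36 = 33.12, 92×0.18 = 16.56.
cat         O        E   (O−E)²/E
0          33    42.32      2.053
1          50    33.12      8.603
2+          9    16.56      3.451
Sum = 14.11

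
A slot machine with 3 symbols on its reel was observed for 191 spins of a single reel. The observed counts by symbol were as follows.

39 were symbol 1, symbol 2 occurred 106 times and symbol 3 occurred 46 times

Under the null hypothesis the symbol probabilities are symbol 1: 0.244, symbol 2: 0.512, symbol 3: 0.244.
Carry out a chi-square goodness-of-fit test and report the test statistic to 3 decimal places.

1.937

Expected counts E_i = n·p_i: 191×0.244 = 46.604, 191×0.512 = 97.792, 191×0.244 = 46.604.
χ² = (39−46.604)²/46.604 + (106−97.792)²/97.792 + (46−46.604)²/46.604
   = 1.2407 + 0.6889 + 0.0078
Sum = 1.937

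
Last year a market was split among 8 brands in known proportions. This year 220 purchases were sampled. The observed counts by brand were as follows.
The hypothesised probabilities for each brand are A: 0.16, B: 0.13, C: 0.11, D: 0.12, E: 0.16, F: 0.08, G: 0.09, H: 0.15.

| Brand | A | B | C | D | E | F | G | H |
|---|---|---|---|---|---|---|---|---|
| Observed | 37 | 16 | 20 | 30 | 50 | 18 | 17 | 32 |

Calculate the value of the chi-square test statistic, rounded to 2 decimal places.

Expected counts E_i = n·p_i: 220×0.16 = 35.2, 220×0.13 = 28.6, 220×0.11 = 24.2, 220×0.12 = 26.4, 220×0.16 = 35.2, 220×0.08 = 17.6, 220×0.09 = 19.8, 220×0.15 = 33.
A: (37 − 35.2)²/35.2 = 3.24/35.2 = 0.092
B: (16 − 28.6)²/28.6 = 158.76/28.6 = 5.551
C: (20 − 24.2)²/24.2 = 17.64/24.2 = 0.729
D: (30 − 26.4)²/26.4 = 12.96/26.4 = 0.491
E: (50 − 35.2)²/35.2 = 219.04/35.2 = 6.223
F: (18 − 17.6)²/17.6 = 0.16/17.6 = 0.009
G: (17 − 19.8)²/19.8 = 7.84/19.8 = 0.396
H: (32 − 33)²/33 = 1/33 = 0.030
Sum = 13.52

13.52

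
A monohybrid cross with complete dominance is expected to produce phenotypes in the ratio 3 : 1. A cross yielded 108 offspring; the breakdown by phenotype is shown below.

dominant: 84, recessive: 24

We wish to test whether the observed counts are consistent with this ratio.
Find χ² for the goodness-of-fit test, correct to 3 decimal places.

0.444

Ratio total = 4. Expected counts: 108×3/4 = 81, 108×1/4 = 27.
dominant: (84 − 81)²/81 = 9/81 = 0.1111
recessive: (24 − 27)²/27 = 9/27 = 0.3333
Sum = 0.444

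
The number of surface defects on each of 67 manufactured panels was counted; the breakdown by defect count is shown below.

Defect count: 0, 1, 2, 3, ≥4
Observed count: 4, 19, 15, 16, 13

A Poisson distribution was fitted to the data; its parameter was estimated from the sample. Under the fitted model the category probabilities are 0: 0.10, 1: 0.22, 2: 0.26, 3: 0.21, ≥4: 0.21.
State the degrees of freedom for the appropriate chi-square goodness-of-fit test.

3

There are k = 5 categories and 1 parameter estimated from the data, so df = 5 − 1 − 1 = 3.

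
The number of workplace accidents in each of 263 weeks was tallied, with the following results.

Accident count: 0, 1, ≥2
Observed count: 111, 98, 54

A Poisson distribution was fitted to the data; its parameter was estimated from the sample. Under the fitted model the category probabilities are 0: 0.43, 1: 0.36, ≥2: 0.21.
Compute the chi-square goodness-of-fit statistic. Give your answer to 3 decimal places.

Expected counts E_i = n·p_i: 263×0.43 = 113.09, 263×0.36 = 94.68, 263×0.21 = 55.23.
0: (111 − 113.09)²/113.09 = 4.3681/113.09 = 0.0386
1: (98 − 94.68)²/94.68 = 11.0224/94.68 = 0.1164
≥2: (54 − 55.23)²/55.23 = 1.5129/55.23 = 0.0274
Sum = 0.182

0.182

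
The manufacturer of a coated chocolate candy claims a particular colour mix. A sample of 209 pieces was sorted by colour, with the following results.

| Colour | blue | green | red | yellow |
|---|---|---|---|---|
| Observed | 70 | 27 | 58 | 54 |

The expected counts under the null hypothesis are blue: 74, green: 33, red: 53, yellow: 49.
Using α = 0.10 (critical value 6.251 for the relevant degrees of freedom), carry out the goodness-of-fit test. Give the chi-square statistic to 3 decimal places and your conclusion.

2.289; do not reject

cat         O        E   (O−E)²/E
blue       70       74     0.2162
green      27       33     1.0909
red        58       53     0.4717
yellow     54       49     0.5102
Sum = 2.289
df = 3. Since 2.289 < 6.251, we do not reject H₀.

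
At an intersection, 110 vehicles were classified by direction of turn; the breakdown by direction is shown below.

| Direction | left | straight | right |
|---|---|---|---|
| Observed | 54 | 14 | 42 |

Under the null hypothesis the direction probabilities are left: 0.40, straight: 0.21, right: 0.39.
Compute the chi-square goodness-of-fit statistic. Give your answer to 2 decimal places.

5.88

Expected counts E_i = n·p_i: 110×0.40 = 44, 110×0.21 = 23.1, 110×0.39 = 42.9.
cat           O        E   (O−E)²/E
left         54       44      2.273
straight     14     23.1      3.585
right        42     42.9      0.019
Sum = 5.88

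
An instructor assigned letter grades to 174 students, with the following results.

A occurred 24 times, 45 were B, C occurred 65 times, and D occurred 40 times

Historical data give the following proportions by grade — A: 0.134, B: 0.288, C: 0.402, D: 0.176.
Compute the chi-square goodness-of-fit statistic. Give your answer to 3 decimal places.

3.762

Expected counts E_i = n·p_i: 174×0.134 = 23.316, 174×0.288 = 50.112, 174×0.402 = 69.948, 174×0.176 = 30.624.
χ² = (24−23.316)²/23.316 + (45−50.112)²/50.112 + (65−69.948)²/69.948 + (40−30.624)²/30.624
   = 0.0201 + 0.5215 + 0.3500 + 2.8706
Sum = 3.762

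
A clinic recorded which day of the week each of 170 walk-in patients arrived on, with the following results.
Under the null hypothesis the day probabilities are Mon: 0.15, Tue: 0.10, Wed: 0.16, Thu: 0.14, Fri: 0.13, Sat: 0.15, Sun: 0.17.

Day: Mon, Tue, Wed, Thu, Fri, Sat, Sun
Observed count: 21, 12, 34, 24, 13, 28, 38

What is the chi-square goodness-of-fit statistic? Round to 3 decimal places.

10.824

Expected counts E_i = n·p_i: 170×0.15 = 25.5, 170×0.10 = 17, 170×0.16 = 27.2, 170×0.14 = 23.8, 170×0.13 = 22.1, 170×0.15 = 25.5, 170×0.17 = 28.9.
cat         O        E   (O−E)²/E
Mon        21     25.5     0.7941
Tue        12       17     1.4706
Wed        34     27.2     1.7000
Thu        24     23.8     0.0017
Fri        13     22.1     3.7471
Sat        28     25.5     0.2451
Sun        38     28.9     2.8654
Sum = 10.824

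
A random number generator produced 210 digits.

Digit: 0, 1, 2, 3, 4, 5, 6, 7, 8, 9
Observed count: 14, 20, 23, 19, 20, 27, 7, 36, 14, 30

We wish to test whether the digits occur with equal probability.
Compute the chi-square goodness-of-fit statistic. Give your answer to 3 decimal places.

30.762

Under H₀ each category has probability 1/10, so each expected count is 210/10 = 21.
cat         O        E   (O−E)²/E
0          14       21     2.3333
1          20       21     0.0476
2          23       21     0.1905
3          19       21     0.1905
4          20       21     0.0476
5          27       21     1.7143
6           7       21     9.3333
7          36       21    10.7143
8          14       21     2.3333
9          30       21     3.8571
Sum = 30.762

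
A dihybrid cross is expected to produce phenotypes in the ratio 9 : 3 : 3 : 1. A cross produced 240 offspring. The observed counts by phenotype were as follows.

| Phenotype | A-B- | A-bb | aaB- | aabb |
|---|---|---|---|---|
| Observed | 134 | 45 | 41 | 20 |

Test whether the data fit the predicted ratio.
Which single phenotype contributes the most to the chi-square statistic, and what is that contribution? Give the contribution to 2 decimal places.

aabb, 1.67

Ratio total = 16. Expected counts: 240×9/16 = 135, 240×3/16 = 45, 240×3/16 = 45, 240×1/16 = 15.
A-B-: (134 − 135)²/135 = 1/135 = 0.007
A-bb: (45 − 45)²/45 = 0/45 = 0.000
aaB-: (41 − 45)²/45 = 16/45 = 0.356
aabb: (20 − 15)²/15 = 25/15 = 1.667
The largest term is for aabb: 1.67.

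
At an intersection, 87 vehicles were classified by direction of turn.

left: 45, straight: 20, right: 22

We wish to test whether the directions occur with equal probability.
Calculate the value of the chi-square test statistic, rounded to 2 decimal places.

Expected count for each of the 3 categories: 87/3 = 29.
χ² = (45−29)²/29 + (20−29)²/29 + (22−29)²/29
   = 8.828 + 2.793 + 1.690
Sum = 13.31

13.31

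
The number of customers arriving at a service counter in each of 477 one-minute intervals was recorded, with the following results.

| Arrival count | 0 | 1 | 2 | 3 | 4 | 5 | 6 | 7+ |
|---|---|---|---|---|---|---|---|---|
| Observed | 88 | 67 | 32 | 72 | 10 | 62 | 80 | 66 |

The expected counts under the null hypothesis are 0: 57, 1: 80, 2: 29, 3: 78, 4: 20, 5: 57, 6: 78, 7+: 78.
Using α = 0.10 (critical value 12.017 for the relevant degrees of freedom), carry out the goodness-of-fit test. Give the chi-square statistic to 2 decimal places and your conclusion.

27.08; reject

cat         O        E   (O−E)²/E
0          88       57     16.860
1          67       80      2.113
2          32       29      0.310
3          72       78      0.462
4          10       20      5.000
5          62       57      0.439
6          80       78      0.051
7+         66       78      1.846
Sum = 27.08
df = 7. Since 27.08 > 12.017, we reject H₀.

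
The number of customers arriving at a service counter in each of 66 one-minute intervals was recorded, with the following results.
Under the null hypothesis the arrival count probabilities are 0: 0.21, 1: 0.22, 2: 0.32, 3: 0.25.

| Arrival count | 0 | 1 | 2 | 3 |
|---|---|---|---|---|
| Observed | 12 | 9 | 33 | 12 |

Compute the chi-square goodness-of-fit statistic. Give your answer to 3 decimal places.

Expected counts E_i = n·p_i: 66×0.21 = 13.86, 66×0.22 = 14.52, 66×0.32 = 21.12, 66×0.25 = 16.5.
cat         O        E   (O−E)²/E
0          12    13.86     0.2496
1           9    14.52     2.0985
2          33    21.12     6.6825
3          12     16.5     1.2273
Sum = 10.258

10.258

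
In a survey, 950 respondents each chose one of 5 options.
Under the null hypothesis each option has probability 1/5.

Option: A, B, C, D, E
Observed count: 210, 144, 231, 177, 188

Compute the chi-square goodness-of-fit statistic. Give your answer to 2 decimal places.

Under H₀ each category has probability 1/5, so each expected count is 950/5 = 190.
cat         O        E   (O−E)²/E
A         210      190      2.105
B         144      190     11.137
C         231      190      8.847
D         177      190      0.889
E         188      190      0.021
Sum = 23.00

23.00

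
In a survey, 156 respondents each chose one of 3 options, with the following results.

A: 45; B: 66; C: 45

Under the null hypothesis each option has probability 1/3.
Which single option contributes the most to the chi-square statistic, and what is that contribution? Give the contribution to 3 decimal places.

B, 3.769

Expected count for each of the 3 categories: 156/3 = 52.
χ² = (45−52)²/52 + (66−52)²/52 + (45−52)²/52
   = 0.9423 + 3.7692 + 0.9423
The largest term is for B: 3.769.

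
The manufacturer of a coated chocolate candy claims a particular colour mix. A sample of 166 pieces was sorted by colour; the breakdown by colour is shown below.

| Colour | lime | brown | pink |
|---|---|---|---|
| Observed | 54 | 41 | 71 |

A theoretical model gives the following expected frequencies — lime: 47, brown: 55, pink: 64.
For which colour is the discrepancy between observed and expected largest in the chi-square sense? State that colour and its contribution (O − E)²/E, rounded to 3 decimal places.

brown, 3.564

χ² = (54−47)²/47 + (41−55)²/55 + (71−64)²/64
   = 1.0426 + 3.5636 + 0.7656
The largest term is for brown: 3.564.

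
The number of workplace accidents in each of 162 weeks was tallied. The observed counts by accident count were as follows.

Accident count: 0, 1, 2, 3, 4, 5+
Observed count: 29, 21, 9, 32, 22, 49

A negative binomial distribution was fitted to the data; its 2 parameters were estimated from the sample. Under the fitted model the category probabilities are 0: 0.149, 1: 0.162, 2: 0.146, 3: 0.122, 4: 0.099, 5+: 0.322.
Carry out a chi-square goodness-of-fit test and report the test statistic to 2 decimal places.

21.09

Expected counts E_i = n·p_i: 162×0.149 = 24.138, 162×0.162 = 26.244, 162×0.146 = 23.652, 162×0.122 = 19.764, 162×0.099 = 16.038, 162×0.322 = 52.164.
cat         O        E   (O−E)²/E
0          29   24.138      0.979
1          21   26.244      1.048
2           9   23.652      9.077
3          32   19.764      7.575
4          22   16.038      2.216
5+         49   52.164      0.192
Sum = 21.09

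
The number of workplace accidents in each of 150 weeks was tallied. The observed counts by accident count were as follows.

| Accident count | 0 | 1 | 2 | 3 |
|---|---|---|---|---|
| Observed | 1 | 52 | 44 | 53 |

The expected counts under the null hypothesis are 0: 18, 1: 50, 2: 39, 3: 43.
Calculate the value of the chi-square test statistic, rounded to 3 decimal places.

χ² = (1−18)²/18 + (52−50)²/50 + (44−39)²/39 + (53−43)²/43
   = 16.0556 + 0.0800 + 0.6410 + 2.3256
Sum = 19.102

19.102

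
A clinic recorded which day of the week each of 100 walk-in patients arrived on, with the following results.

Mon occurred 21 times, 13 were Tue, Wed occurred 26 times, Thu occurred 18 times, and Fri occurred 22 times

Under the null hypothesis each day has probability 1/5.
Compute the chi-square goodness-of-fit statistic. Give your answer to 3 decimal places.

4.700

Under H₀ each category has probability 1/5, so each expected count is 100/5 = 20.
Mon: (21 − 20)²/20 = 1/20 = 0.0500
Tue: (13 − 20)²/20 = 49/20 = 2.4500
Wed: (26 − 20)²/20 = 36/20 = 1.8000
Thu: (18 − 20)²/20 = 4/20 = 0.2000
Fri: (22 − 20)²/20 = 4/20 = 0.2000
Sum = 4.700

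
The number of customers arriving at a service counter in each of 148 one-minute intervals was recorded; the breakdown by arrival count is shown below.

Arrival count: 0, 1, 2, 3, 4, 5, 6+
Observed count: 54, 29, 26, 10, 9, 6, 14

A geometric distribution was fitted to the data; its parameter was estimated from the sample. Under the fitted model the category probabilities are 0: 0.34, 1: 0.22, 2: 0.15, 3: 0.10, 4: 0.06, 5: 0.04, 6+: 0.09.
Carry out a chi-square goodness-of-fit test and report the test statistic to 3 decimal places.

2.903

Expected counts E_i = n·p_i: 148×0.34 = 50.32, 148×0.22 = 32.56, 148×0.15 = 22.2, 148×0.10 = 14.8, 148×0.06 = 8.88, 148×0.04 = 5.92, 148×0.09 = 13.32.
χ² = (54−50.32)²/50.32 + (29−32.56)²/32.56 + (26−22.2)²/22.2 + (10−14.8)²/14.8 + (9−8.88)²/8.88 + (6−5.92)²/5.92 + (14−13.32)²/13.32
   = 0.2691 + 0.3892 + 0.6505 + 1.5568 + 0.0016 + 0.0011 + 0.0347
Sum = 2.903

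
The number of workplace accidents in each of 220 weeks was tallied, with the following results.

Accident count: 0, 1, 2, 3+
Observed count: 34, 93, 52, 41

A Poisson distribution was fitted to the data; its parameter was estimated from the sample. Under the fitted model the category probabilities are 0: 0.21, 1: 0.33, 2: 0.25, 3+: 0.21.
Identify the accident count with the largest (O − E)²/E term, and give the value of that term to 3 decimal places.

Expected counts E_i = n·p_i: 220×0.21 = 46.2, 220×0.33 = 72.6, 220×0.25 = 55, 220×0.21 = 46.2.
0: (34 − 46.2)²/46.2 = 148.84/46.2 = 3.2216
1: (93 − 72.6)²/72.6 = 416.16/72.6 = 5.7322
2: (52 − 55)²/55 = 9/55 = 0.1636
3+: (41 − 46.2)²/46.2 = 27.04/46.2 = 0.5853
The largest term is for 1: 5.732.

1, 5.732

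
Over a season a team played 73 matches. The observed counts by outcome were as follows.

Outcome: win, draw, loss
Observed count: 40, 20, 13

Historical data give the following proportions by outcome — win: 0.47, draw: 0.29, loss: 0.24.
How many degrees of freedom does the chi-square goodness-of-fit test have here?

2

There are k = 3 categories and no parameters were estimated from the data, so df = 3 − 1 = 2.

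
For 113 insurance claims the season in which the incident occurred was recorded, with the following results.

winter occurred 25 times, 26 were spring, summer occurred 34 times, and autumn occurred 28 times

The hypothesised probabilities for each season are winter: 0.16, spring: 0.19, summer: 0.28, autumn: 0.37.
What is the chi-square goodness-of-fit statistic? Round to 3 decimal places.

Expected counts E_i = n·p_i: 113×0.16 = 18.08, 113×0.19 = 21.47, 113×0.28 = 31.64, 113×0.37 = 41.81.
χ² = (25−18.08)²/18.08 + (26−21.47)²/21.47 + (34−31.64)²/31.64 + (28−41.81)²/41.81
   = 2.6486 + 0.9558 + 0.1760 + 4.5615
Sum = 8.342

8.342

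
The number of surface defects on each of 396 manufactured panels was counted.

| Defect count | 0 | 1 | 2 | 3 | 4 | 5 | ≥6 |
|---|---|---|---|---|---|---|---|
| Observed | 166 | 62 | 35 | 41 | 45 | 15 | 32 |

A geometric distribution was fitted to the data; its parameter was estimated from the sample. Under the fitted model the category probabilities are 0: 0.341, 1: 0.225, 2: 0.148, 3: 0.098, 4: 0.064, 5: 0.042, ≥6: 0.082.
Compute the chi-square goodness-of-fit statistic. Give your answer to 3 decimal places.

40.388

Expected counts E_i = n·p_i: 396×0.341 = 135.036, 396×0.225 = 89.1, 396×0.148 = 58.608, 396×0.098 = 38.808, 396×0.064 = 25.344, 396×0.042 = 16.632, 396×0.082 = 32.472.
cat         O        E   (O−E)²/E
0         166  135.036     7.1001
1          62     89.1     8.2425
2          35   58.608     9.5096
3          41   38.808     0.1238
4          45   25.344    15.2446
5          15   16.632     0.1601
≥6         32   32.472     0.0069
Sum = 40.388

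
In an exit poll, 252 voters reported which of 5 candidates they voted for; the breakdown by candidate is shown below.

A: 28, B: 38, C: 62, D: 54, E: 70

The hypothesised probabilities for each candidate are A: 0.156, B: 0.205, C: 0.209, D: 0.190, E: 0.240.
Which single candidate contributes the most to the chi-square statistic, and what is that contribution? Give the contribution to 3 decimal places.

Expected counts E_i = n·p_i: 252×0.156 = 39.312, 252×0.205 = 51.66, 252×0.209 = 52.668, 252×0.190 = 47.88, 252×0.240 = 60.48.
χ² = (28−39.312)²/39.312 + (38−51.66)²/51.66 + (62−52.668)²/52.668 + (54−47.88)²/47.88 + (70−60.48)²/60.48
   = 3.2550 + 3.6120 + 1.6535 + 0.7823 + 1.4985
The largest term is for B: 3.612.

B, 3.612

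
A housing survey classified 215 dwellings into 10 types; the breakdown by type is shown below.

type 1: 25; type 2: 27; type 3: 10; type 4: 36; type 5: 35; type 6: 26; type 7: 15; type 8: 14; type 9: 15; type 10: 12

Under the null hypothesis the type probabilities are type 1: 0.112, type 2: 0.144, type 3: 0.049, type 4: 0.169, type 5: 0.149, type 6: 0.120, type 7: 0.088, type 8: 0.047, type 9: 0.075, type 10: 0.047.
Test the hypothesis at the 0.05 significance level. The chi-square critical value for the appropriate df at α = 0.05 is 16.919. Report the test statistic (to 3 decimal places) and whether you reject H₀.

3.595; do not reject

Expected counts E_i = n·p_i: 215×0.112 = 24.08, 215×0.144 = 30.96, 215×0.049 = 10.535, 215×0.169 = 36.335, 215×0.149 = 32.035, 215×0.120 = 25.8, 215×0.088 = 18.92, 215×0.047 = 10.105, 215×0.075 = 16.125, 215×0.047 = 10.105.
χ² = (25−24.08)²/24.08 + (27−30.96)²/30.96 + (10−10.535)²/10.535 + (36−36.335)²/36.335 + (35−32.035)²/32.035 + (26−25.8)²/25.8 + (15−18.92)²/18.92 + (14−10.105)²/10.105 + (15−16.125)²/16.125 + (12−10.105)²/10.105
   = 0.0351 + 0.5065 + 0.0272 + 0.0031 + 0.2744 + 0.0016 + 0.8122 + 1.5013 + 0.0785 + 0.3554
Sum = 3.595
df = 9. Since 3.595 < 16.919, we do not reject H₀.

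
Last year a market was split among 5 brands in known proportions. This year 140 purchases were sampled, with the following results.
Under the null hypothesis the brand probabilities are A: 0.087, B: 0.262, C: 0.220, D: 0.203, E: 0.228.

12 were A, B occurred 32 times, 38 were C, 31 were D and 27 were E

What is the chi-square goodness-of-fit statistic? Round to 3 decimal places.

Expected counts E_i = n·p_i: 140×0.087 = 12.18, 140×0.262 = 36.68, 140×0.220 = 30.8, 140×0.203 = 28.42, 140×0.228 = 31.92.
cat         O        E   (O−E)²/E
A          12    12.18     0.0027
B          32    36.68     0.5971
C          38     30.8     1.6831
D          31    28.42     0.2342
E          27    31.92     0.7583
Sum = 3.275

3.275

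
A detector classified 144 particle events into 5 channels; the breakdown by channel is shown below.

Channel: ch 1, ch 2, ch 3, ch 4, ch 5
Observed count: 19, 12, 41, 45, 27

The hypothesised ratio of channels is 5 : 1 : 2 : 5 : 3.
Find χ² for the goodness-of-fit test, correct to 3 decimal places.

45.411

Ratio total = 16. Expected counts: 144×5/16 = 45, 144×1/16 = 9, 144×2/16 = 18, 144×5/16 = 45, 144×3/16 = 27.
ch 1: (19 − 45)²/45 = 676/45 = 15.0222
ch 2: (12 − 9)²/9 = 9/9 = 1.0000
ch 3: (41 − 18)²/18 = 529/18 = 29.3889
ch 4: (45 − 45)²/45 = 0/45 = 0.0000
ch 5: (27 − 27)²/27 = 0/27 = 0.0000
Sum = 45.411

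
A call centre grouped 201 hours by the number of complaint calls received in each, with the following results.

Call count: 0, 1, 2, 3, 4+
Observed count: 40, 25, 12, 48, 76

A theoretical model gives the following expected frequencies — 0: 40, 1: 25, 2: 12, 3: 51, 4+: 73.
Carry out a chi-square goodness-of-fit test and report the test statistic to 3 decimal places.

0.300

cat         O        E   (O−E)²/E
0          40       40     0.0000
1          25       25     0.0000
2          12       12     0.0000
3          48       51     0.1765
4+         76       73     0.1233
Sum = 0.300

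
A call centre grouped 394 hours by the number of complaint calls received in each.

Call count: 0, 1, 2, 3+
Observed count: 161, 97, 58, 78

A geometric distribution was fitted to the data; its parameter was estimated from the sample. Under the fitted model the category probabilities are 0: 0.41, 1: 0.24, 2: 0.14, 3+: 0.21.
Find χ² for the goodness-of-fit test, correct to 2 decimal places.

Expected counts E_i = n·p_i: 394×0.41 = 161.54, 394×0.24 = 94.56, 394×0.14 = 55.16, 394×0.21 = 82.74.
χ² = (161−161.54)²/161.54 + (97−94.56)²/94.56 + (58−55.16)²/55.16 + (78−82.74)²/82.74
   = 0.002 + 0.063 + 0.146 + 0.272
Sum = 0.48

0.48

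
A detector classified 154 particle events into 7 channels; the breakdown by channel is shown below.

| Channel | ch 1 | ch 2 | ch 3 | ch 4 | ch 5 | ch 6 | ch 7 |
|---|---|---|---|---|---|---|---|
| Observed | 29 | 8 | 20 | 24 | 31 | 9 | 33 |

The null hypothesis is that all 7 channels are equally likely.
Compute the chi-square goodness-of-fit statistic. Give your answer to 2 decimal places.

28.36

Under H₀ each category has probability 1/7, so each expected count is 154/7 = 22.
ch 1: (29 − 22)²/22 = 49/22 = 2.227
ch 2: (8 − 22)²/22 = 196/22 = 8.909
ch 3: (20 − 22)²/22 = 4/22 = 0.182
ch 4: (24 − 22)²/22 = 4/22 = 0.182
ch 5: (31 − 22)²/22 = 81/22 = 3.682
ch 6: (9 − 22)²/22 = 169/22 = 7.682
ch 7: (33 − 22)²/22 = 121/22 = 5.500
Sum = 28.36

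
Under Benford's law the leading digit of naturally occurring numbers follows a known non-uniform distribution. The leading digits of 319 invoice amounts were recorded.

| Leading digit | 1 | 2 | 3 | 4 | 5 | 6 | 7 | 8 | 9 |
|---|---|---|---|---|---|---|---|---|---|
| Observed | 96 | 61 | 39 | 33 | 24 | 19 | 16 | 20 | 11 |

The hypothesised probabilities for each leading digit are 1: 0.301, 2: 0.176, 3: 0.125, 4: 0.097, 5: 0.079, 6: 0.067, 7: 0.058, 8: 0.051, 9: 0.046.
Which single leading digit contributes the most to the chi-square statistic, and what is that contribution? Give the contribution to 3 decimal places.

9, 0.920

Expected counts E_i = n·p_i: 319×0.301 = 96.019, 319×0.176 = 56.144, 319×0.125 = 39.875, 319×0.097 = 30.943, 319×0.079 = 25.201, 319×0.067 = 21.373, 319×0.058 = 18.502, 319×0.051 = 16.269, 319×0.046 = 14.674.
cat         O        E   (O−E)²/E
1          96   96.019     0.0000
2          61   56.144     0.4200
3          39   39.875     0.0192
4          33   30.943     0.1367
5          24   25.201     0.0572
6          19   21.373     0.2635
7          16   18.502     0.3383
8          20   16.269     0.8556
9          11   14.674     0.9199
The largest term is for 9: 0.920.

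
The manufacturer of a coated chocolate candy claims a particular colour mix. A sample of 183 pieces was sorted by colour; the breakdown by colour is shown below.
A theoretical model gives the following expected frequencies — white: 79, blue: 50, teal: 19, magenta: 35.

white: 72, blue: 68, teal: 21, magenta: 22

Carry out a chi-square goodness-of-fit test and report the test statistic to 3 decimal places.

12.139

χ² = (72−79)²/79 + (68−50)²/50 + (21−19)²/19 + (22−35)²/35
   = 0.6203 + 6.4800 + 0.2105 + 4.8286
Sum = 12.139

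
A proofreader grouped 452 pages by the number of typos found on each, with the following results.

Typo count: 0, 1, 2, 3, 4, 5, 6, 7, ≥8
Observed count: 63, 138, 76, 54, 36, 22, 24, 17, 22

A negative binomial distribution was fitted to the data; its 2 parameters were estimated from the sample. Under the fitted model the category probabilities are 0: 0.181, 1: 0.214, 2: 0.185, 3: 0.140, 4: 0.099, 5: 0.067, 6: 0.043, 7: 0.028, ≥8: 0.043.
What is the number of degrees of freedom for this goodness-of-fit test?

6

There are k = 9 categories and 2 parameters estimated from the data, so df = 9 − 1 − 2 = 6.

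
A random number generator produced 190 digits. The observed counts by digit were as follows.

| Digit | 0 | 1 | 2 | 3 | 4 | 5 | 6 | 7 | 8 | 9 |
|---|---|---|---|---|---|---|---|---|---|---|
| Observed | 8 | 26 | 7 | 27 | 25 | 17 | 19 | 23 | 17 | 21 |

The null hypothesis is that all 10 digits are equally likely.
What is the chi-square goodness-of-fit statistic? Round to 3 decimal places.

Expected count for each of the 10 categories: 190/10 = 19.
χ² = (8−19)²/19 + (26−19)²/19 + (7−19)²/19 + (27−19)²/19 + (25−19)²/19 + (17−19)²/19 + (19−19)²/19 + (23−19)²/19 + (17−19)²/19 + (21−19)²/19
   = 6.3684 + 2.5789 + 7.5789 + 3.3684 + 1.8947 + 0.2105 + 0.0000 + 0.8421 + 0.2105 + 0.2105
Sum = 23.263

23.263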